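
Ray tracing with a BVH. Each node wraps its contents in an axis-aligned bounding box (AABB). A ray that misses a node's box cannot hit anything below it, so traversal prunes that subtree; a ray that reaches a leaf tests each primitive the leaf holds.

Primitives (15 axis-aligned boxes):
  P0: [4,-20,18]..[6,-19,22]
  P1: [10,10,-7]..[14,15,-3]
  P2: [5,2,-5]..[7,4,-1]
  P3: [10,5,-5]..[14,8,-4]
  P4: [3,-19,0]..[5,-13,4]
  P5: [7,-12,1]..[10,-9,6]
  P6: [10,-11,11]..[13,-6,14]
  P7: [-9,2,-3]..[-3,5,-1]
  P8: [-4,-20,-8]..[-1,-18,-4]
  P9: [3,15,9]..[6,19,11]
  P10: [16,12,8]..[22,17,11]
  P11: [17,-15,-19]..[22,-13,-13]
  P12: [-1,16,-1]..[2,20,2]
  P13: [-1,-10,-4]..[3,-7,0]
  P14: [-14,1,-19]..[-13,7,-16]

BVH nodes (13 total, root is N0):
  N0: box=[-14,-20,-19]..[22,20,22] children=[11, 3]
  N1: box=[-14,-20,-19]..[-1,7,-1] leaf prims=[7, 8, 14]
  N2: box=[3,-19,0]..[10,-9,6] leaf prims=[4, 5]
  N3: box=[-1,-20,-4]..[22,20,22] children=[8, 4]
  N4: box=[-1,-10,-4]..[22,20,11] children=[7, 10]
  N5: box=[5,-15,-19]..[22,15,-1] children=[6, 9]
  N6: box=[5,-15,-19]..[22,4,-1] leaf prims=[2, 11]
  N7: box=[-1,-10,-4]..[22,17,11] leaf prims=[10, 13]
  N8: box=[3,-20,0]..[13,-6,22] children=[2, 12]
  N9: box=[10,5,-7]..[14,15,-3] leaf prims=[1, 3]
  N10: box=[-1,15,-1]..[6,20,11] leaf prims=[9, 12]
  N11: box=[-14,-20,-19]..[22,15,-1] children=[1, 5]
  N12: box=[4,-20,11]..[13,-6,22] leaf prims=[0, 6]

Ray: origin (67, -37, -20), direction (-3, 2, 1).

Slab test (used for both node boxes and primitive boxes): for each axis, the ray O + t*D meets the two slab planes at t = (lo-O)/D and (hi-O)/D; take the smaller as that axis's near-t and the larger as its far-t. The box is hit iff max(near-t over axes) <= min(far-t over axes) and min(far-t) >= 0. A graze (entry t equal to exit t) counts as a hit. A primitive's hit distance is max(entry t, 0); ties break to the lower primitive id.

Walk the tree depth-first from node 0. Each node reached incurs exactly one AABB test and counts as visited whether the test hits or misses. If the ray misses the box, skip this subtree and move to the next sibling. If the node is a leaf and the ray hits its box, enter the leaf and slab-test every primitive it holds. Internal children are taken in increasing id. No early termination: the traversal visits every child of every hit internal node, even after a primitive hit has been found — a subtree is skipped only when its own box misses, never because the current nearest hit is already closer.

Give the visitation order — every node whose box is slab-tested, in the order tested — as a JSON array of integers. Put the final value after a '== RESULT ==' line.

Trace the traversal:
N0 x:[15,27] y:[17/2,57/2] z:[1,42] -> hit [15,27], descend [3, 11]
  N3 x:[15,68/3] y:[17/2,57/2] z:[16,42] -> hit [16,68/3], descend [4, 8]
    N4 x:[15,68/3] y:[27/2,57/2] z:[16,31] -> hit [16,68/3], descend [7, 10]
      N7 x:[15,68/3] y:[27/2,27] z:[16,31] -> hit [16,68/3] leaf, test {P10(miss), P13(miss)}
      N10 x:[61/3,68/3] y:[26,57/2] z:[19,31] -> miss, prune
    N8 x:[18,64/3] y:[17/2,31/2] z:[20,42] -> miss, prune
  N11 x:[15,27] y:[17/2,26] z:[1,19] -> hit [15,19], descend [1, 5]
    N1 x:[68/3,27] y:[17/2,22] z:[1,19] -> miss, prune
    N5 x:[15,62/3] y:[11,26] z:[1,19] -> hit [15,19], descend [6, 9]
      N6 x:[15,62/3] y:[11,41/2] z:[1,19] -> hit [15,19] leaf, test {P2(miss), P11(miss)}
      N9 x:[53/3,19] y:[21,26] z:[13,17] -> miss, prune

order=[0, 3, 4, 7, 10, 8, 11, 1, 5, 6, 9]  |boxes|=11  |leaves|=2  hit=miss

== RESULT ==
[0, 3, 4, 7, 10, 8, 11, 1, 5, 6, 9]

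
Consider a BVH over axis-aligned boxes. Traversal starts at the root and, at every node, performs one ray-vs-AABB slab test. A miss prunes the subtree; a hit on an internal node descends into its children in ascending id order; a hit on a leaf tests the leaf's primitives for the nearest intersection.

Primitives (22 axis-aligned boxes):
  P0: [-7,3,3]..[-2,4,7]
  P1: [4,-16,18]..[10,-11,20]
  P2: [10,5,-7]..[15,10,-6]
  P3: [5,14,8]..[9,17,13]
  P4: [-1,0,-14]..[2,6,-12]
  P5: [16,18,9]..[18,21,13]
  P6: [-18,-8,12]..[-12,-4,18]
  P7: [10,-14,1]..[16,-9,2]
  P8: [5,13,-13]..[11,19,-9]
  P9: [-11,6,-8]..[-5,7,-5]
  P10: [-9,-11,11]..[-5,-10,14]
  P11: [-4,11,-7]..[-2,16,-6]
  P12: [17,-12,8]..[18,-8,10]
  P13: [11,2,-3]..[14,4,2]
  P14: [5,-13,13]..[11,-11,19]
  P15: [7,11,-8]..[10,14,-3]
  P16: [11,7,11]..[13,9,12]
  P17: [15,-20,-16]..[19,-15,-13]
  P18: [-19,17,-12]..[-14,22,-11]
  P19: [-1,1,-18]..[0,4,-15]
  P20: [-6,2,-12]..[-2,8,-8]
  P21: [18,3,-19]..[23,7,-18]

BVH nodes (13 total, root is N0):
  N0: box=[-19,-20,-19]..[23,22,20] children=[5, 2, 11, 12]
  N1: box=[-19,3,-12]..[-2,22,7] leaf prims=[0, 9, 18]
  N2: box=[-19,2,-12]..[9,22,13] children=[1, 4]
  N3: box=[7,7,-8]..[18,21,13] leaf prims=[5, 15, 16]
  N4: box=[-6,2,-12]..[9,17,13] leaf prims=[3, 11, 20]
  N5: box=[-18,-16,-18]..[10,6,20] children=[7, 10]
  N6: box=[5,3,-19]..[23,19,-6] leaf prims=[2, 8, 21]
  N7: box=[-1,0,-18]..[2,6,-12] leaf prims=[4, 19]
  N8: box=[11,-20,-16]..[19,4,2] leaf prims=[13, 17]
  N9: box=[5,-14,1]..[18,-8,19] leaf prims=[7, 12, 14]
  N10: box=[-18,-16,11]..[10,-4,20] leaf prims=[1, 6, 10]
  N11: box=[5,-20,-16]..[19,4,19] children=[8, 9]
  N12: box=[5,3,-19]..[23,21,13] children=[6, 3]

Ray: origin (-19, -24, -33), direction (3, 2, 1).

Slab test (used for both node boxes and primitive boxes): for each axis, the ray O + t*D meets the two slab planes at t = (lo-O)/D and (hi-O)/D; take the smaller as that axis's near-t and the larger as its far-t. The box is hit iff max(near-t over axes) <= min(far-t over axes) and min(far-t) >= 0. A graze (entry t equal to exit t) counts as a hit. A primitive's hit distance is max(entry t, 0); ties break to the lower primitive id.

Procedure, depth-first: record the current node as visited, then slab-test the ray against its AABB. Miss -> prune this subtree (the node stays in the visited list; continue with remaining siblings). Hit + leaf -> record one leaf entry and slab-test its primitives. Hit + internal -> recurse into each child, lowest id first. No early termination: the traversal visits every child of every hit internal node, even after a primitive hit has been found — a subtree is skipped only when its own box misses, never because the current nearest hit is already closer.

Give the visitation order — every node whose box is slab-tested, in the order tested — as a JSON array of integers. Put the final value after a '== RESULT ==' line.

Trace the traversal:
N0 x:[0,14] y:[2,23] z:[14,53] -> hit [14,14], descend [2, 5, 11, 12]
  N2 x:[0,28/3] y:[13,23] z:[21,46] -> miss, prune
  N5 x:[1/3,29/3] y:[4,15] z:[15,53] -> miss, prune
  N11 x:[8,38/3] y:[2,14] z:[17,52] -> miss, prune
  N12 x:[8,14] y:[27/2,45/2] z:[14,46] -> hit [14,14], descend [3, 6]
    N3 x:[26/3,37/3] y:[31/2,45/2] z:[25,46] -> miss, prune
    N6 x:[8,14] y:[27/2,43/2] z:[14,27] -> hit [14,14] leaf, test {P2(miss), P8(miss), P21@t=14}

Summary -> nodes [0, 2, 5, 11, 12, 3, 6]; box-tests=7; leaf-entries=1; first=P21

== RESULT ==
[0, 2, 5, 11, 12, 3, 6]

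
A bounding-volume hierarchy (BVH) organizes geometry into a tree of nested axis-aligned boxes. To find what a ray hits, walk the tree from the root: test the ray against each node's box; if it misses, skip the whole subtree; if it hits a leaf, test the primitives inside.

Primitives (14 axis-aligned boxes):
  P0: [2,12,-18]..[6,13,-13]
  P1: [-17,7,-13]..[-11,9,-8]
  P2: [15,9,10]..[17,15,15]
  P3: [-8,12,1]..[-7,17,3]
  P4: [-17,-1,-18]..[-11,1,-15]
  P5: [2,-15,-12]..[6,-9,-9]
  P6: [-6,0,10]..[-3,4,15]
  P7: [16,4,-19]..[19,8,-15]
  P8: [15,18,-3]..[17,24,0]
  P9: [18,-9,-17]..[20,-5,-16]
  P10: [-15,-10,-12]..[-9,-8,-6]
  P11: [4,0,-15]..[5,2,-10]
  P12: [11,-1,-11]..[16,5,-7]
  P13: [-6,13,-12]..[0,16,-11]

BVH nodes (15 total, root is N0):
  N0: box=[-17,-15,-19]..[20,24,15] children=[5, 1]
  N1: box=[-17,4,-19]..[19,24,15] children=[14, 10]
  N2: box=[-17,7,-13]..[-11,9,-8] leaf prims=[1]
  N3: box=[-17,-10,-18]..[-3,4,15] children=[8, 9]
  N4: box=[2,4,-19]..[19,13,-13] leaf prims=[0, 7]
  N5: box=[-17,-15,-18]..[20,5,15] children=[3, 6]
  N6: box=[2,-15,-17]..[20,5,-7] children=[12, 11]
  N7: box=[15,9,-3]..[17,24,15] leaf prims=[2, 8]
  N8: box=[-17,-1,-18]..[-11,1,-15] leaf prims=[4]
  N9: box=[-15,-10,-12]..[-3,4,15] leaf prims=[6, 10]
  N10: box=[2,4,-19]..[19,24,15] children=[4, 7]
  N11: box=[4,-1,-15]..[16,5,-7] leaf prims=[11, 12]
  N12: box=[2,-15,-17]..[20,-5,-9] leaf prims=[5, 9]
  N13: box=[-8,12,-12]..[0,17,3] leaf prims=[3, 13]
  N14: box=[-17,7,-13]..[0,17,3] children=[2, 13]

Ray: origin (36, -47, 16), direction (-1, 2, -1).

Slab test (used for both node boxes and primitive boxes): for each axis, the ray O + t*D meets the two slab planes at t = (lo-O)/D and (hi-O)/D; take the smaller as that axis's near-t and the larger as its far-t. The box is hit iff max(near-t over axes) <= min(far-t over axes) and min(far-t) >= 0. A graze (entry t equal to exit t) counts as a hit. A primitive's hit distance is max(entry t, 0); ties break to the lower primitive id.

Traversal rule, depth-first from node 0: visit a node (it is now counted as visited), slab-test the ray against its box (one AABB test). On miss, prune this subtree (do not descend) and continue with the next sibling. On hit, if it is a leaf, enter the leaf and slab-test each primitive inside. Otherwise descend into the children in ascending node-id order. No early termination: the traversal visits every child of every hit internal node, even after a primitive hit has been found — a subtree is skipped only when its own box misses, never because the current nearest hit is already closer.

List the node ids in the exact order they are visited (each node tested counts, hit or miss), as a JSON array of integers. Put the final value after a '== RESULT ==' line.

Trace the traversal:
N0 x:[16,53] y:[16,71/2] z:[1,35] -> hit [16,35], descend [1, 5]
  N1 x:[17,53] y:[51/2,71/2] z:[1,35] -> hit [51/2,35], descend [10, 14]
    N10 x:[17,34] y:[51/2,71/2] z:[1,35] -> hit [51/2,34], descend [4, 7]
      N4 x:[17,34] y:[51/2,30] z:[29,35] -> hit [29,30] leaf, test {P0@t=30, P7(miss)}
      N7 x:[19,21] y:[28,71/2] z:[1,19] -> miss, prune
    N14 x:[36,53] y:[27,32] z:[13,29] -> miss, prune
  N5 x:[16,53] y:[16,26] z:[1,34] -> hit [16,26], descend [3, 6]
    N3 x:[39,53] y:[37/2,51/2] z:[1,34] -> miss, prune
    N6 x:[16,34] y:[16,26] z:[23,33] -> hit [23,26], descend [11, 12]
      N11 x:[20,32] y:[23,26] z:[23,31] -> hit [23,26] leaf, test {P11(miss), P12@t=23}
      N12 x:[16,34] y:[16,21] z:[25,33] -> miss, prune

Summary -> nodes [0, 1, 10, 4, 7, 14, 5, 3, 6, 11, 12]; box-tests=11; leaf-entries=2; first=P12

== RESULT ==
[0, 1, 10, 4, 7, 14, 5, 3, 6, 11, 12]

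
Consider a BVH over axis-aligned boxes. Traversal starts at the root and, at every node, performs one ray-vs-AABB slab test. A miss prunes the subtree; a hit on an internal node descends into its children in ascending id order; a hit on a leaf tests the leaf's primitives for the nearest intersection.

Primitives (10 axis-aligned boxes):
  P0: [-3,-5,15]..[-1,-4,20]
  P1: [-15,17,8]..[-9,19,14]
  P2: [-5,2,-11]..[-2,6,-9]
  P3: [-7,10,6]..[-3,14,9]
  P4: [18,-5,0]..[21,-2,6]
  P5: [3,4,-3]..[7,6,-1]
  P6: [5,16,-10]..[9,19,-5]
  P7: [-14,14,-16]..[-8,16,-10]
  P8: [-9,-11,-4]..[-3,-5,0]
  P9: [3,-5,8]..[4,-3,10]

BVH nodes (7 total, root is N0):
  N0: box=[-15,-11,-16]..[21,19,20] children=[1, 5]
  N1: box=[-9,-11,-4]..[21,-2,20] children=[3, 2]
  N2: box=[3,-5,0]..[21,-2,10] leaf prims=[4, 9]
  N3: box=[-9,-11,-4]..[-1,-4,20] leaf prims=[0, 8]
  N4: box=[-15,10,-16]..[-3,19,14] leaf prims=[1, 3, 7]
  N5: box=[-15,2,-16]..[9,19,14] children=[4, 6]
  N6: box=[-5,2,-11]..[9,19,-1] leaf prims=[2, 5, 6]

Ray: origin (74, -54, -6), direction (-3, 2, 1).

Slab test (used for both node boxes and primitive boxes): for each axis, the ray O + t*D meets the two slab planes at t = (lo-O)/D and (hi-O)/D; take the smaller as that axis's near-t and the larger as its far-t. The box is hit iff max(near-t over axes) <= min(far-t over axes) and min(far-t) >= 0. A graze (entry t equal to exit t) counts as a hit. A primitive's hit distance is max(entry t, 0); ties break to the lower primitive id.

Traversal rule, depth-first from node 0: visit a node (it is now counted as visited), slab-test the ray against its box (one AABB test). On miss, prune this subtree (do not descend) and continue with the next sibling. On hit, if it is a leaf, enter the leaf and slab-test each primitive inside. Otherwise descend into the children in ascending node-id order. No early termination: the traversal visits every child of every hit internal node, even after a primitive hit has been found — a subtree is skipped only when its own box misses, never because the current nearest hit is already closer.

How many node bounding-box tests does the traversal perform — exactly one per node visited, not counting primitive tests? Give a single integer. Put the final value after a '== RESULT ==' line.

Trace the traversal:
N0 x:[53/3,89/3] y:[43/2,73/2] z:[-10,26] -> hit [43/2,26], descend [1, 5]
  N1 x:[53/3,83/3] y:[43/2,26] z:[2,26] -> hit [43/2,26], descend [2, 3]
    N2 x:[53/3,71/3] y:[49/2,26] z:[6,16] -> miss, prune
    N3 x:[25,83/3] y:[43/2,25] z:[2,26] -> hit [25,25] leaf, test {P0@t=25, P8(miss)}
  N5 x:[65/3,89/3] y:[28,73/2] z:[-10,20] -> miss, prune

Visited [0, 1, 2, 3, 5]. Tests: 5 box, 1 leaf. Nearest: P0.

== RESULT ==
5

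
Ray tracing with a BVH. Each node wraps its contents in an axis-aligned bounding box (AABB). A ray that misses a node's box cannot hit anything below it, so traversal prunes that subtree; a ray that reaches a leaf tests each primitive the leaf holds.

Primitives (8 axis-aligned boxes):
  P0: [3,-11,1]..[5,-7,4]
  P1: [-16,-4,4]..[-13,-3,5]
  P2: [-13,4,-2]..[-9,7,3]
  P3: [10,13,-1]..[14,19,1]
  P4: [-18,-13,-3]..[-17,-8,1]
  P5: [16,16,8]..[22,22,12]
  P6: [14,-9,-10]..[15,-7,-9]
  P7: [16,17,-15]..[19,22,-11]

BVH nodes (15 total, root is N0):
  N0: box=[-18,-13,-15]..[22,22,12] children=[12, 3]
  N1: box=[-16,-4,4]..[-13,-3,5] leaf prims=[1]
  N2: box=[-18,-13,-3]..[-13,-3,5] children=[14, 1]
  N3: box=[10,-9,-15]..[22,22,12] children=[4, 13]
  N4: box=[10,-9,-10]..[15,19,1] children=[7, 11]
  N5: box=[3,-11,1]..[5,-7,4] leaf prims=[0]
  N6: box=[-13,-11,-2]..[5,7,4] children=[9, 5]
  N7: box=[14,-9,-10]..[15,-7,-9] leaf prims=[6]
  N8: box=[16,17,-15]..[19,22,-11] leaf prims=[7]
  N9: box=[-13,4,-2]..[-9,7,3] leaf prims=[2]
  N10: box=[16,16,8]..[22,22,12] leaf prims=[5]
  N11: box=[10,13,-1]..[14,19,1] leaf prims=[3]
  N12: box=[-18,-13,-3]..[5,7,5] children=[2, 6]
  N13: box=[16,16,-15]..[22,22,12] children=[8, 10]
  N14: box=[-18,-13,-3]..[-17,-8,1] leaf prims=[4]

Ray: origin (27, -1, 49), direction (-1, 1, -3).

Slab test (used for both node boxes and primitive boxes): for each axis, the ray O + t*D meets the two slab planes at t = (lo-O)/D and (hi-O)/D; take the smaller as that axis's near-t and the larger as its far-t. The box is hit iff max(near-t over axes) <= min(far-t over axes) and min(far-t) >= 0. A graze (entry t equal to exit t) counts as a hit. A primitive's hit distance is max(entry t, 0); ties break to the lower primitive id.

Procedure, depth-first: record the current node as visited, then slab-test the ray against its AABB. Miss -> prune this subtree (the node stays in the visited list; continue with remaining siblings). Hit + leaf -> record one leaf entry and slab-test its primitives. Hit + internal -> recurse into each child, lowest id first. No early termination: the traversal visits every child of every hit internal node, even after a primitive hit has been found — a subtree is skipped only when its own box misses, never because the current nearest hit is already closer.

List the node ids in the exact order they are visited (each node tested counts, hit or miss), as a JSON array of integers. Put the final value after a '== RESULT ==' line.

Walk:
N0 x:[5,45] y:[-12,23] z:[37/3,64/3] -> hit [37/3,64/3], descend [3, 12]
  N3 x:[5,17] y:[-8,23] z:[37/3,64/3] -> hit [37/3,17], descend [4, 13]
    N4 x:[12,17] y:[-8,20] z:[16,59/3] -> hit [16,17], descend [7, 11]
      N7 x:[12,13] y:[-8,-6] z:[58/3,59/3] -> miss, prune
      N11 x:[13,17] y:[14,20] z:[16,50/3] -> hit [16,50/3] leaf, test {P3@t=16}
    N13 x:[5,11] y:[17,23] z:[37/3,64/3] -> miss, prune
  N12 x:[22,45] y:[-12,8] z:[44/3,52/3] -> miss, prune

order=[0, 3, 4, 7, 11, 13, 12]  |boxes|=7  |leaves|=1  hit=P3

== RESULT ==
[0, 3, 4, 7, 11, 13, 12]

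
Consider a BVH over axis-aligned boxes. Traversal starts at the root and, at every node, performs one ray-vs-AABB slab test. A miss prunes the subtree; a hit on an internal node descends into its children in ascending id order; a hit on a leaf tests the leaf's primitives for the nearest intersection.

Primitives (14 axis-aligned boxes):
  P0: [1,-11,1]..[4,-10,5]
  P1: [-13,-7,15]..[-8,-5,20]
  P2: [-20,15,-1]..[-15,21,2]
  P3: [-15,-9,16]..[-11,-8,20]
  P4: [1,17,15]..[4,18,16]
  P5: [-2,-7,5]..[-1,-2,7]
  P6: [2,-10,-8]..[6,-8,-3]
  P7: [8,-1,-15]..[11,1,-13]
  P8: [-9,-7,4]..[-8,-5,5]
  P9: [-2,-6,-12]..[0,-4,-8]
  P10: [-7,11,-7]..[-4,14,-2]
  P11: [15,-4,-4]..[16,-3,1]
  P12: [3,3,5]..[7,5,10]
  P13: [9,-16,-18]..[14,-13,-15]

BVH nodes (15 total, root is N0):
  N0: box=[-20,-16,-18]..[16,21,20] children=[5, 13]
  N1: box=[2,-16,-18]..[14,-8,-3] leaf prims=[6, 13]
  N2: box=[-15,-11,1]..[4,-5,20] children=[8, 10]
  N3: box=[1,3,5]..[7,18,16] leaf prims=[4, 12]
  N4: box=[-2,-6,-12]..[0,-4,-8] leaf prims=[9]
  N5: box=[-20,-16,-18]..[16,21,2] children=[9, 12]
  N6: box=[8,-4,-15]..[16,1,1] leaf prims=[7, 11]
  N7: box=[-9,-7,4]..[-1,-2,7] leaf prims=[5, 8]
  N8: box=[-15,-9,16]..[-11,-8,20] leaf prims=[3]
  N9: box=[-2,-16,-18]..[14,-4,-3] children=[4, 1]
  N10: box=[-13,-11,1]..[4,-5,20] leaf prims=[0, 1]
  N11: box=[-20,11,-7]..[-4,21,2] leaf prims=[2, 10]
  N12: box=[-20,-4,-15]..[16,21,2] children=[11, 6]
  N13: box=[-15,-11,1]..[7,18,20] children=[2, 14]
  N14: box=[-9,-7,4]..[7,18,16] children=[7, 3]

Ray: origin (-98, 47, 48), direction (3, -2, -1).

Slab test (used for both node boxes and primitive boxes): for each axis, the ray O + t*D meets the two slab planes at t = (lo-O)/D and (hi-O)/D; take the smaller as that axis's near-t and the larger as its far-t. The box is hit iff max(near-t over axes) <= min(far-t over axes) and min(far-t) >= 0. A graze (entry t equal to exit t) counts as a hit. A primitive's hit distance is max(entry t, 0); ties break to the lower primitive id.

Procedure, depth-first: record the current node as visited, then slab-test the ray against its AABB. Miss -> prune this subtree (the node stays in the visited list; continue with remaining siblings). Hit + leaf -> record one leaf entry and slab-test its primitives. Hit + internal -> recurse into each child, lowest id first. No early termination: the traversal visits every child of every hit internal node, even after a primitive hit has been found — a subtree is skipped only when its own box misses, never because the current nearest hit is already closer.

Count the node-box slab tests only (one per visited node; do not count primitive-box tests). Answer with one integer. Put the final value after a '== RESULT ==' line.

Traverse from the root:
N0 x:[26,38] y:[13,63/2] z:[28,66] -> hit [28,63/2], descend [5, 13]
  N5 x:[26,38] y:[13,63/2] z:[46,66] -> miss, prune
  N13 x:[83/3,35] y:[29/2,29] z:[28,47] -> hit [28,29], descend [2, 14]
    N2 x:[83/3,34] y:[26,29] z:[28,47] -> hit [28,29], descend [8, 10]
      N8 x:[83/3,29] y:[55/2,28] z:[28,32] -> hit [28,28] leaf, test {P3@t=28}
      N10 x:[85/3,34] y:[26,29] z:[28,47] -> hit [85/3,29] leaf, test {P0(miss), P1(miss)}
    N14 x:[89/3,35] y:[29/2,27] z:[32,44] -> miss, prune

7 AABB tests over nodes [0, 5, 13, 2, 8, 10, 14]; 2 leaves entered; closest P3.

== RESULT ==
7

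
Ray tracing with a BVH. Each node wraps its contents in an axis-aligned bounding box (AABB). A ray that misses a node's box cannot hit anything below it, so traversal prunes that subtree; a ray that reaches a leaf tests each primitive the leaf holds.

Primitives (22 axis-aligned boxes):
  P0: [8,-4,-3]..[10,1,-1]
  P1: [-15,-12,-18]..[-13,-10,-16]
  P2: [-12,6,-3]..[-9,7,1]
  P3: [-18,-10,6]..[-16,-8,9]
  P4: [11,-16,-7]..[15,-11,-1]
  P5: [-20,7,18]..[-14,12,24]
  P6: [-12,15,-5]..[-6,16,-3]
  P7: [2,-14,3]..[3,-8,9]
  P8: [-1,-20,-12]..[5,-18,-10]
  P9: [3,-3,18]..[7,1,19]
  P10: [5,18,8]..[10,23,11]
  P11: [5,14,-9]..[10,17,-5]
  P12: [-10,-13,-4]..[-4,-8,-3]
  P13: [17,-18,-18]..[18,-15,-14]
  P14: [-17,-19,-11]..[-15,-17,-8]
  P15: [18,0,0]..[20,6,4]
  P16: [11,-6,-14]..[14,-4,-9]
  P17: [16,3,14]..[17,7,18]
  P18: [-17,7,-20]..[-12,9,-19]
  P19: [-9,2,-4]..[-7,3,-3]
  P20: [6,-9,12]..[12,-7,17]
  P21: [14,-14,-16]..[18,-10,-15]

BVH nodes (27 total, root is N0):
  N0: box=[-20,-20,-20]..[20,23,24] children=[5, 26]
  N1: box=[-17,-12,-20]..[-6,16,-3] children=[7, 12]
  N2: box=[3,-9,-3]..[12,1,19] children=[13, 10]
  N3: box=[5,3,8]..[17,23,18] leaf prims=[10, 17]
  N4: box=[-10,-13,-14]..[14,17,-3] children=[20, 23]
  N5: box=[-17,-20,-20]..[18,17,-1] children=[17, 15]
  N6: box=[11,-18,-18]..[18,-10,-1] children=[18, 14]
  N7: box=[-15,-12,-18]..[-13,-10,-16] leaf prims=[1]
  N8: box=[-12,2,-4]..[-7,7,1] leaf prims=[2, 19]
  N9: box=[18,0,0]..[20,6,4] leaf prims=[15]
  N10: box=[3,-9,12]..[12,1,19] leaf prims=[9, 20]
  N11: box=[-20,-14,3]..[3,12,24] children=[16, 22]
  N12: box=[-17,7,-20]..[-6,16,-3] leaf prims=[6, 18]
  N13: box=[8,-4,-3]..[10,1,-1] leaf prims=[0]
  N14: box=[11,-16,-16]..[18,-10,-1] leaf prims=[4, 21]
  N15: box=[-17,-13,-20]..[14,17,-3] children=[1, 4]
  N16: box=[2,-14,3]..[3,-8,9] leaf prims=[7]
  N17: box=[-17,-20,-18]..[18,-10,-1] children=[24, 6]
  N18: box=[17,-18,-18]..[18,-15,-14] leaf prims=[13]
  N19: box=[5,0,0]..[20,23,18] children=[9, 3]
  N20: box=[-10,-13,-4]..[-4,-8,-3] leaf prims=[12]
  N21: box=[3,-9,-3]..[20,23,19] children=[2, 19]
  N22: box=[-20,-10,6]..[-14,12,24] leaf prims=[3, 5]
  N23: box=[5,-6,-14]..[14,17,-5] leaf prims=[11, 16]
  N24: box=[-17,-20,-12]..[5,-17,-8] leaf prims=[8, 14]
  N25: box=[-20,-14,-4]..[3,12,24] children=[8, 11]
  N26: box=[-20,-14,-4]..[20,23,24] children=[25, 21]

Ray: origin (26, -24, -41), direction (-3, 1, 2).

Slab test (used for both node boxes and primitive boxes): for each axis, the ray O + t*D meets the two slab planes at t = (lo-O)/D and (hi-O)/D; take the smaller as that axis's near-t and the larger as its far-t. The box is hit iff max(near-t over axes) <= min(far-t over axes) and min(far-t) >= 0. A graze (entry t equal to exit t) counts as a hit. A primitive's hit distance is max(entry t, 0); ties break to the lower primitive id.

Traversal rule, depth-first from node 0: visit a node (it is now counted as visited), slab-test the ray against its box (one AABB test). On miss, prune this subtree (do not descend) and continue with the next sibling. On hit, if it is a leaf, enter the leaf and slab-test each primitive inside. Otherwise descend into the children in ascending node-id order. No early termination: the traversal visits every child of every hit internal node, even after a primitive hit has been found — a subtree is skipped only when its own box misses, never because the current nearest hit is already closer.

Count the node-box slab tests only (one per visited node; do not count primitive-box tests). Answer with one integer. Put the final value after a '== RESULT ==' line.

Trace the traversal:
N0 x:[2,46/3] y:[4,47] z:[21/2,65/2] -> hit [21/2,46/3], descend [5, 26]
  N5 x:[8/3,43/3] y:[4,41] z:[21/2,20] -> hit [21/2,43/3], descend [15, 17]
    N15 x:[4,43/3] y:[11,41] z:[21/2,19] -> hit [11,43/3], descend [1, 4]
      N1 x:[32/3,43/3] y:[12,40] z:[21/2,19] -> hit [12,43/3], descend [7, 12]
        N7 x:[13,41/3] y:[12,14] z:[23/2,25/2] -> miss, prune
        N12 x:[32/3,43/3] y:[31,40] z:[21/2,19] -> miss, prune
      N4 x:[4,12] y:[11,41] z:[27/2,19] -> miss, prune
    N17 x:[8/3,43/3] y:[4,14] z:[23/2,20] -> hit [23/2,14], descend [6, 24]
      N6 x:[8/3,5] y:[6,14] z:[23/2,20] -> miss, prune
      N24 x:[7,43/3] y:[4,7] z:[29/2,33/2] -> miss, prune
  N26 x:[2,46/3] y:[10,47] z:[37/2,65/2] -> miss, prune

Visited [0, 5, 15, 1, 7, 12, 4, 17, 6, 24, 26]. Tests: 11 box, 0 leaf. Nearest: miss.

== RESULT ==
11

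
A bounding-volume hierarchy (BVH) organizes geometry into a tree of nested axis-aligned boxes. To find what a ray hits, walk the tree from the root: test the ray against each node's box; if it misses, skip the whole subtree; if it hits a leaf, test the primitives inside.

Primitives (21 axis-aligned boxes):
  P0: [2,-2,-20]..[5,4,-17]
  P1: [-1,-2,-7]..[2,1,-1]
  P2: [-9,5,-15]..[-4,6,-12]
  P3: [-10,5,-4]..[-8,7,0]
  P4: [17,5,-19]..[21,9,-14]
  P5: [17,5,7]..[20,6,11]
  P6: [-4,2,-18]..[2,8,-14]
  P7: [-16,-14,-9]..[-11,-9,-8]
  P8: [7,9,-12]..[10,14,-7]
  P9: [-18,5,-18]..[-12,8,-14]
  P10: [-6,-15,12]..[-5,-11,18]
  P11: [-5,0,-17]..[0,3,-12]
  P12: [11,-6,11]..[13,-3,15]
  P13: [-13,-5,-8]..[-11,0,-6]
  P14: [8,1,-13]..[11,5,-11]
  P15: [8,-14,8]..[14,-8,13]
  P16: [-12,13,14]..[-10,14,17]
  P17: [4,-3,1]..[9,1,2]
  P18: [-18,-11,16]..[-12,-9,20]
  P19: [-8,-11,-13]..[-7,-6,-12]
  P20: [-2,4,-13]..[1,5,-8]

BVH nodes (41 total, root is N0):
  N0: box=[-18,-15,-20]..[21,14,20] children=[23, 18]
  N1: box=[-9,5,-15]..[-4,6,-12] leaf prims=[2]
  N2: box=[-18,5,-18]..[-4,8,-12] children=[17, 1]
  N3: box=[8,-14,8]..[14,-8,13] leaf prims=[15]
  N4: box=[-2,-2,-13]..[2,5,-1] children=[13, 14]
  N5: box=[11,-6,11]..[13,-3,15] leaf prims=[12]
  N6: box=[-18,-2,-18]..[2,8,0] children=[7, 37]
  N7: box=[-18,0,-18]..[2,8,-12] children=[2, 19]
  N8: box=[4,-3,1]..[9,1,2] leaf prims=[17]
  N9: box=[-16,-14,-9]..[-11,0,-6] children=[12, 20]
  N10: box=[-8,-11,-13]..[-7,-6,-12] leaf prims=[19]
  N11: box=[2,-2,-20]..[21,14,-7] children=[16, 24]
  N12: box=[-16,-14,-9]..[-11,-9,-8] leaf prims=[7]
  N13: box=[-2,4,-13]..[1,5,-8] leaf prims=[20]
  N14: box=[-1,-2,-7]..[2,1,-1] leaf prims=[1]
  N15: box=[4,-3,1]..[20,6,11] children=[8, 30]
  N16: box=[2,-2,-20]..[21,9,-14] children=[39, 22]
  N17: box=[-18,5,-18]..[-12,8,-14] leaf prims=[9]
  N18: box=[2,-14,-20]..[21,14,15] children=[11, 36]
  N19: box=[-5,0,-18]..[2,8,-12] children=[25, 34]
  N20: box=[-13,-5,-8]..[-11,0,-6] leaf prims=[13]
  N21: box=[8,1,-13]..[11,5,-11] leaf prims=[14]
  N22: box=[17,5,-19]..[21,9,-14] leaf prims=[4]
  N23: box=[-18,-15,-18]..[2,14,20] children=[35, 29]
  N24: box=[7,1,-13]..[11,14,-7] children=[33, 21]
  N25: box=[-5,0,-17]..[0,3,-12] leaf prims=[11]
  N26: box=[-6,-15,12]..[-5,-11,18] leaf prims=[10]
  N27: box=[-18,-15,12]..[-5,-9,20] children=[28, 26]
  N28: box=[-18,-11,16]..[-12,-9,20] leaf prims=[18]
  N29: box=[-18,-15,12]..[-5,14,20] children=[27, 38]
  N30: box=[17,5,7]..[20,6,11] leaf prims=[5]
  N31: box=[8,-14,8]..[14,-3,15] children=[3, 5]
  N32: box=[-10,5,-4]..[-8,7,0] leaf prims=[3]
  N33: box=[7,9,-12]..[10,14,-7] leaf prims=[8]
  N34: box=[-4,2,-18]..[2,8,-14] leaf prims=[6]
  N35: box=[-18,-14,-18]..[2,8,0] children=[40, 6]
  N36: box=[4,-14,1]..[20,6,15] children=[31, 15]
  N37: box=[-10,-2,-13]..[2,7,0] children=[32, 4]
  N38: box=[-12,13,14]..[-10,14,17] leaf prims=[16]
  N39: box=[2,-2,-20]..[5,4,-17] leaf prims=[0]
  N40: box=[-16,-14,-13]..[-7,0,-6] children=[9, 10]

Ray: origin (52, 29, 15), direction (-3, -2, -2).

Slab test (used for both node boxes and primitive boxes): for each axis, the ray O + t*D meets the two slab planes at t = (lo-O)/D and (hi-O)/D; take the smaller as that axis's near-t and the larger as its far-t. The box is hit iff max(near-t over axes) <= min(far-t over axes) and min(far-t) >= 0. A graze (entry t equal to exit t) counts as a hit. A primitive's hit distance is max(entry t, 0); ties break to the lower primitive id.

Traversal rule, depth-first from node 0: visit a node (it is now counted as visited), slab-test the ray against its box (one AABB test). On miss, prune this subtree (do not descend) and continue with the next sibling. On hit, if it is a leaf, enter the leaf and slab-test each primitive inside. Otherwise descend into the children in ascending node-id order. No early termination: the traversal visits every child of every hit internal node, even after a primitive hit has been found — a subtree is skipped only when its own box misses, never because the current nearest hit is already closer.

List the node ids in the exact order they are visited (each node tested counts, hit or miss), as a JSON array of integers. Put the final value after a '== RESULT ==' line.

Traverse from the root:
N0 x:[31/3,70/3] y:[15/2,22] z:[-5/2,35/2] -> hit [31/3,35/2], descend [18, 23]
  N18 x:[31/3,50/3] y:[15/2,43/2] z:[0,35/2] -> hit [31/3,50/3], descend [11, 36]
    N11 x:[31/3,50/3] y:[15/2,31/2] z:[11,35/2] -> hit [11,31/2], descend [16, 24]
      N16 x:[31/3,50/3] y:[10,31/2] z:[29/2,35/2] -> hit [29/2,31/2], descend [22, 39]
        N22 x:[31/3,35/3] y:[10,12] z:[29/2,17] -> miss, prune
        N39 x:[47/3,50/3] y:[25/2,31/2] z:[16,35/2] -> miss, prune
      N24 x:[41/3,15] y:[15/2,14] z:[11,14] -> hit [41/3,14], descend [21, 33]
        N21 x:[41/3,44/3] y:[12,14] z:[13,14] -> hit [41/3,14] leaf, test {P14@t=41/3}
        N33 x:[14,15] y:[15/2,10] z:[11,27/2] -> miss, prune
    N36 x:[32/3,16] y:[23/2,43/2] z:[0,7] -> miss, prune
  N23 x:[50/3,70/3] y:[15/2,22] z:[-5/2,33/2] -> miss, prune

Summary -> nodes [0, 18, 11, 16, 22, 39, 24, 21, 33, 36, 23]; box-tests=11; leaf-entries=1; first=P14

== RESULT ==
[0, 18, 11, 16, 22, 39, 24, 21, 33, 36, 23]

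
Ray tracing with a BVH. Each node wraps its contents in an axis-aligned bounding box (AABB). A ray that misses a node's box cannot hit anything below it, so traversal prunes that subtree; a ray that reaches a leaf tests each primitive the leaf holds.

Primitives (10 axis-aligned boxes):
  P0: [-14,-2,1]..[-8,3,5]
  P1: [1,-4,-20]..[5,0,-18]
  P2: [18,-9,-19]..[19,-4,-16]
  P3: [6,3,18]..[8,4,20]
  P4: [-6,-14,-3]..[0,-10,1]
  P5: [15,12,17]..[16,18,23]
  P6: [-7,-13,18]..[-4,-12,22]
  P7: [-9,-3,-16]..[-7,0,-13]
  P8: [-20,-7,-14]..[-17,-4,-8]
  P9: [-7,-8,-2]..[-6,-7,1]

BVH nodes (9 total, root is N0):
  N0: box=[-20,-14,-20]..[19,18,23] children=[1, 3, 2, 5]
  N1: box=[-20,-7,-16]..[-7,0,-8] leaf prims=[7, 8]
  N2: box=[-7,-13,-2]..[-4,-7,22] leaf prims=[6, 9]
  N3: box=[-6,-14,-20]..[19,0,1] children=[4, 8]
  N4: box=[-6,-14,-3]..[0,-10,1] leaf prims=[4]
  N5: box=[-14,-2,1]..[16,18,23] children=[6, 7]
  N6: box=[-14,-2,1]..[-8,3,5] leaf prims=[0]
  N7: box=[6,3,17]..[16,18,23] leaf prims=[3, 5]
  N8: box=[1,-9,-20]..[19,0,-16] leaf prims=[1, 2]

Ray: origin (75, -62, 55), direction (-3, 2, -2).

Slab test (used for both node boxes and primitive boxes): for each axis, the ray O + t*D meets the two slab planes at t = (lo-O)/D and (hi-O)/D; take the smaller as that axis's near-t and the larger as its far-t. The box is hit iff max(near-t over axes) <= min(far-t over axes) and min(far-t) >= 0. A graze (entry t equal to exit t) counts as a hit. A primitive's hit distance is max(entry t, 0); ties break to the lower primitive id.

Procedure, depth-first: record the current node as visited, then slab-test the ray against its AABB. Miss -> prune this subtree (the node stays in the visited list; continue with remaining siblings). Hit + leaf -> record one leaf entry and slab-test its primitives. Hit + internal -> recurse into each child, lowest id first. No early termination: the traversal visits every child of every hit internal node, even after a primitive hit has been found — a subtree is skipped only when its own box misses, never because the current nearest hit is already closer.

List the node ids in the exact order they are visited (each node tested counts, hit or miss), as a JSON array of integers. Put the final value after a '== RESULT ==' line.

Trace the traversal:
N0 x:[56/3,95/3] y:[24,40] z:[16,75/2] -> hit [24,95/3], descend [1, 2, 3, 5]
  N1 x:[82/3,95/3] y:[55/2,31] z:[63/2,71/2] -> miss, prune
  N2 x:[79/3,82/3] y:[49/2,55/2] z:[33/2,57/2] -> hit [79/3,82/3] leaf, test {P6(miss), P9@t=27}
  N3 x:[56/3,27] y:[24,31] z:[27,75/2] -> hit [27,27], descend [4, 8]
    N4 x:[25,27] y:[24,26] z:[27,29] -> miss, prune
    N8 x:[56/3,74/3] y:[53/2,31] z:[71/2,75/2] -> miss, prune
  N5 x:[59/3,89/3] y:[30,40] z:[16,27] -> miss, prune

order=[0, 1, 2, 3, 4, 8, 5]  |boxes|=7  |leaves|=1  hit=P9

== RESULT ==
[0, 1, 2, 3, 4, 8, 5]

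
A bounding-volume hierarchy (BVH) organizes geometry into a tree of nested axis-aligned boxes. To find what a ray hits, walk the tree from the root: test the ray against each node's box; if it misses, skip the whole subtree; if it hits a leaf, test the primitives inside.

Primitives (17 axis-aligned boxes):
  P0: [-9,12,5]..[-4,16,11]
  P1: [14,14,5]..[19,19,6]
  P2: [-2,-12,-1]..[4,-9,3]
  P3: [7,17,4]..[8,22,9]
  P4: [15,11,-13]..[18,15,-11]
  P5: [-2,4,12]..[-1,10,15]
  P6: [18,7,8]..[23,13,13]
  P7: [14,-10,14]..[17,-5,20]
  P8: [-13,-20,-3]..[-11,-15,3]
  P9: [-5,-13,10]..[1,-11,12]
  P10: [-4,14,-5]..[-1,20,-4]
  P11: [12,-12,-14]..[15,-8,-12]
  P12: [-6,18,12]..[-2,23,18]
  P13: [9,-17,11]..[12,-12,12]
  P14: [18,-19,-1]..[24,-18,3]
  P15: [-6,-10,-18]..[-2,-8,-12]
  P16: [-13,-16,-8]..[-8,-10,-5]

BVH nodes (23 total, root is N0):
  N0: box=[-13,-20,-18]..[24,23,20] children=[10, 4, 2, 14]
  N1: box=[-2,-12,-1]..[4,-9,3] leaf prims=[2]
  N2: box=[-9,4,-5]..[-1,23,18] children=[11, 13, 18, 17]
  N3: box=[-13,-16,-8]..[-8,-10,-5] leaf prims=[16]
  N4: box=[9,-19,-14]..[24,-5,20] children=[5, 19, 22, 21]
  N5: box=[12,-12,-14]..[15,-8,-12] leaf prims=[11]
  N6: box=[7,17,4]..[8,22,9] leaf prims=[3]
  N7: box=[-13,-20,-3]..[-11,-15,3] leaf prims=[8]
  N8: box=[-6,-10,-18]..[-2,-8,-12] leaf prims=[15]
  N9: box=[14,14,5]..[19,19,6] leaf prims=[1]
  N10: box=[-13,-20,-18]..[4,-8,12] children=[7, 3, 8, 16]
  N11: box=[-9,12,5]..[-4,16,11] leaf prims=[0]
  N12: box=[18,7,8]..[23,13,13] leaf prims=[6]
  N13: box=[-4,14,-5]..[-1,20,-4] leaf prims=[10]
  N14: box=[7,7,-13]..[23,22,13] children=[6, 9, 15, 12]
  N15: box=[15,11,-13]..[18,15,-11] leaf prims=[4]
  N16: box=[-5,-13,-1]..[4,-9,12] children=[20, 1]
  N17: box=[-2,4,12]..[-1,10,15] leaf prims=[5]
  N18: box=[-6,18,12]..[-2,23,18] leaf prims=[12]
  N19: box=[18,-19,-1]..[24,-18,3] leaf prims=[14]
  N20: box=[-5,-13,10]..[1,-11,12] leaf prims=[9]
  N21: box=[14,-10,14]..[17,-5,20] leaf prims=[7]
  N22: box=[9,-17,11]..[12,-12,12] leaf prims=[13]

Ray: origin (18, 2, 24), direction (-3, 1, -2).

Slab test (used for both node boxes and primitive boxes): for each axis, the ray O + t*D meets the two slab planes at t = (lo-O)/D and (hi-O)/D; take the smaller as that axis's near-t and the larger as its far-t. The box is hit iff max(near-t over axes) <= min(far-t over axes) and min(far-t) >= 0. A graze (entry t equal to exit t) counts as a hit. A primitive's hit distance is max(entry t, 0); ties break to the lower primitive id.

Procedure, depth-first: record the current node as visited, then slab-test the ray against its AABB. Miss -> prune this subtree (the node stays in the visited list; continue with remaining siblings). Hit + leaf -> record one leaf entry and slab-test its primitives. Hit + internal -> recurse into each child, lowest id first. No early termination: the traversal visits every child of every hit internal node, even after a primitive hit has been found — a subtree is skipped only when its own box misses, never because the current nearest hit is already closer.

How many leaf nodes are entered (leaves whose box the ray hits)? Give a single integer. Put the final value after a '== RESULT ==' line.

Trace the traversal:
N0 x:[-2,31/3] y:[-22,21] z:[2,21] -> hit [2,31/3], descend [2, 4, 10, 14]
  N2 x:[19/3,9] y:[2,21] z:[3,29/2] -> hit [19/3,9], descend [11, 13, 17, 18]
    N11 x:[22/3,9] y:[10,14] z:[13/2,19/2] -> miss, prune
    N13 x:[19/3,22/3] y:[12,18] z:[14,29/2] -> miss, prune
    N17 x:[19/3,20/3] y:[2,8] z:[9/2,6] -> miss, prune
    N18 x:[20/3,8] y:[16,21] z:[3,6] -> miss, prune
  N4 x:[-2,3] y:[-21,-7] z:[2,19] -> miss, prune
  N10 x:[14/3,31/3] y:[-22,-10] z:[6,21] -> miss, prune
  N14 x:[-5/3,11/3] y:[5,20] z:[11/2,37/2] -> miss, prune

9 AABB tests over nodes [0, 2, 11, 13, 17, 18, 4, 10, 14]; 0 leaves entered; closest miss.

== RESULT ==
0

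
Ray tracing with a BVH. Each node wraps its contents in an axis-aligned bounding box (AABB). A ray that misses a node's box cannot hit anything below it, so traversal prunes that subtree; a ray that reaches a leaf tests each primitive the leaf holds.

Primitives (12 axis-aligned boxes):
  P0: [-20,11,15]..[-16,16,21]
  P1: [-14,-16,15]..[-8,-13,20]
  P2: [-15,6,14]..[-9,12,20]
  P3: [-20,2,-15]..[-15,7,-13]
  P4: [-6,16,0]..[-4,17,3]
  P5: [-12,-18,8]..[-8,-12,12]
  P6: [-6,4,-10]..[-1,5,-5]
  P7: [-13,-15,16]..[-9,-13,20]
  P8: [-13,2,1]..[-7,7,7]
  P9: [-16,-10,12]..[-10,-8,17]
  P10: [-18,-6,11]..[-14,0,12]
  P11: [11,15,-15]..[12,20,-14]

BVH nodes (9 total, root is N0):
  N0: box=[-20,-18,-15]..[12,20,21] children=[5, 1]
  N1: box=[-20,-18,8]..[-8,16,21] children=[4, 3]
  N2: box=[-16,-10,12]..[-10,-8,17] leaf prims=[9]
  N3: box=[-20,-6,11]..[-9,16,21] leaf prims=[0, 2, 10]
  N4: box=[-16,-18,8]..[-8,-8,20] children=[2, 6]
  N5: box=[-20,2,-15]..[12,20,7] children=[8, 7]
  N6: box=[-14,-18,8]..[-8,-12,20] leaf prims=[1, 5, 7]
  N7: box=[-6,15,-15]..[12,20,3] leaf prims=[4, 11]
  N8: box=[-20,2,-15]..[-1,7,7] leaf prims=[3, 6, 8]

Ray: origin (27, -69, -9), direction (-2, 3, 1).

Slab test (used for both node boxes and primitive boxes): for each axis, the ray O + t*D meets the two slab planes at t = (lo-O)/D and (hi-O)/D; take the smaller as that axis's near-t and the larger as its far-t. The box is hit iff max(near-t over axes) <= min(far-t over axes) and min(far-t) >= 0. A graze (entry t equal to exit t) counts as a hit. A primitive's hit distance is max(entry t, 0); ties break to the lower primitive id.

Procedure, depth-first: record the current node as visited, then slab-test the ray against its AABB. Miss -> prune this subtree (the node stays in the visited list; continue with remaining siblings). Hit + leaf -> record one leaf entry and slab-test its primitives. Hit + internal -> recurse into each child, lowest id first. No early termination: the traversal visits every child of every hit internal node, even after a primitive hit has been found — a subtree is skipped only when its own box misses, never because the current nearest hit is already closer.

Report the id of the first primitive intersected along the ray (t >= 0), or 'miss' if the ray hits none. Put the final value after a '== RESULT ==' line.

Traverse from the root:
N0 x:[15/2,47/2] y:[17,89/3] z:[-6,30] -> hit [17,47/2], descend [1, 5]
  N1 x:[35/2,47/2] y:[17,85/3] z:[17,30] -> hit [35/2,47/2], descend [3, 4]
    N3 x:[18,47/2] y:[21,85/3] z:[20,30] -> hit [21,47/2] leaf, test {P0(miss), P2(miss), P10@t=21}
    N4 x:[35/2,43/2] y:[17,61/3] z:[17,29] -> hit [35/2,61/3], descend [2, 6]
      N2 x:[37/2,43/2] y:[59/3,61/3] z:[21,26] -> miss, prune
      N6 x:[35/2,41/2] y:[17,19] z:[17,29] -> hit [35/2,19] leaf, test {P1(miss), P5@t=35/2, P7(miss)}
  N5 x:[15/2,47/2] y:[71/3,89/3] z:[-6,16] -> miss, prune

Visited [0, 1, 3, 4, 2, 6, 5]. Tests: 7 box, 2 leaf. Nearest: P5.

== RESULT ==
5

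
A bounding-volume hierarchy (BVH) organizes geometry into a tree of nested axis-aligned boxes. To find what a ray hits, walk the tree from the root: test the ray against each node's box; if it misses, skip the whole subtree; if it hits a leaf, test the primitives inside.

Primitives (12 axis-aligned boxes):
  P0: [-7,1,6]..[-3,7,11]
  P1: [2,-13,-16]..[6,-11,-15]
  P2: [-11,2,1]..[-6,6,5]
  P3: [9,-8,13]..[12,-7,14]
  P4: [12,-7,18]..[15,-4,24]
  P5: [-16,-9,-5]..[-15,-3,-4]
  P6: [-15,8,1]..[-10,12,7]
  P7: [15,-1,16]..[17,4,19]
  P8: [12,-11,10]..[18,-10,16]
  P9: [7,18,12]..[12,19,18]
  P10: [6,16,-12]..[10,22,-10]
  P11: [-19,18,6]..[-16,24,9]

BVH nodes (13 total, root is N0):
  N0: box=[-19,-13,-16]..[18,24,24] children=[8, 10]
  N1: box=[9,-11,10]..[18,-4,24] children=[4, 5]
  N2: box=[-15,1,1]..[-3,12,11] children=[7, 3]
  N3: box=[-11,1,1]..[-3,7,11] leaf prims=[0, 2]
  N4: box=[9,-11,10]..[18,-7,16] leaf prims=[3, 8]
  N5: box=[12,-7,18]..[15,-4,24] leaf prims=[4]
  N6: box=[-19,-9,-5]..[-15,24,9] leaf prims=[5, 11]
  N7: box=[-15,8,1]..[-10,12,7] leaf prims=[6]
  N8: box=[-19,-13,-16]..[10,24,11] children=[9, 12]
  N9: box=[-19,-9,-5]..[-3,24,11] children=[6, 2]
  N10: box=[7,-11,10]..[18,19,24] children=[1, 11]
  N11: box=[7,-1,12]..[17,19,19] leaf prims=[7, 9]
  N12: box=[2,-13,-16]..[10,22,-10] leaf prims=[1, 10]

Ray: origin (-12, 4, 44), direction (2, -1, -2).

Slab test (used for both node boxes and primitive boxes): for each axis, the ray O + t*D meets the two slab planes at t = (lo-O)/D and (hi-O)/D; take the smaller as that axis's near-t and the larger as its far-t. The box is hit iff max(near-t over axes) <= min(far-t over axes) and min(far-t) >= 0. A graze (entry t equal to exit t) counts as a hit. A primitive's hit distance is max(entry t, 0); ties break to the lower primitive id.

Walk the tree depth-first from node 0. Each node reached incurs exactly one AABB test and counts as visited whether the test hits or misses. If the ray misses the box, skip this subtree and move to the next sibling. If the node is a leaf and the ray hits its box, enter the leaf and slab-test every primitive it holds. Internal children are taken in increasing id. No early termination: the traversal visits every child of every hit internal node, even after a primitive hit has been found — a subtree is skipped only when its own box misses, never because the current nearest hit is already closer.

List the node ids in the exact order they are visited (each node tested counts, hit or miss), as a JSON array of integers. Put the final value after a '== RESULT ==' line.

Traverse from the root:
N0 x:[-7/2,15] y:[-20,17] z:[10,30] -> hit [10,15], descend [8, 10]
  N8 x:[-7/2,11] y:[-20,17] z:[33/2,30] -> miss, prune
  N10 x:[19/2,15] y:[-15,15] z:[10,17] -> hit [10,15], descend [1, 11]
    N1 x:[21/2,15] y:[8,15] z:[10,17] -> hit [21/2,15], descend [4, 5]
      N4 x:[21/2,15] y:[11,15] z:[14,17] -> hit [14,15] leaf, test {P3(miss), P8@t=14}
      N5 x:[12,27/2] y:[8,11] z:[10,13] -> miss, prune
    N11 x:[19/2,29/2] y:[-15,5] z:[25/2,16] -> miss, prune

7 AABB tests over nodes [0, 8, 10, 1, 4, 5, 11]; 1 leaf entered; closest P8.

== RESULT ==
[0, 8, 10, 1, 4, 5, 11]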